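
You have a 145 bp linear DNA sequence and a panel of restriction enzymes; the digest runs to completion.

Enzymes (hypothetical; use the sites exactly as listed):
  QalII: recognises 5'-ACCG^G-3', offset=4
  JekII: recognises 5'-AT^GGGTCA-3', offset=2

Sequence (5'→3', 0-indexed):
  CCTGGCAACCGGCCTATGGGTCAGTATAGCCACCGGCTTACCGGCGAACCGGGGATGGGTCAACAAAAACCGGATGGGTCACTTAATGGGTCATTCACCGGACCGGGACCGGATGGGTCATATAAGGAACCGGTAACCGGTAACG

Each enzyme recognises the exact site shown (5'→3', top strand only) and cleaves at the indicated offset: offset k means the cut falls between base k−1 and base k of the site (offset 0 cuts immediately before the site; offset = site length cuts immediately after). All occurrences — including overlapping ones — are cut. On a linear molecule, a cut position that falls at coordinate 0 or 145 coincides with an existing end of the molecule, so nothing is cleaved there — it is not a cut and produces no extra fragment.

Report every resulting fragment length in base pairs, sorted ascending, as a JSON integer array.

Site scan:
  QalII (ACCGG, off=4): starts [7, 31, 39, 47, 68, 96, 101, 107, 128, 135] → cuts [11, 35, 43, 51, 72, 100, 105, 111, 132, 139]
  JekII (ATGGGTCA, off=2): starts [15, 54, 73, 85, 112] → cuts [17, 56, 75, 87, 114]

Pooled cuts: [11, 17, 35, 43, 51, 56, 72, 75, 87, 100, 105, 111, 114, 132, 139]

Fragments:
  [0,11): 11 bp
  [11,17): 6 bp
  [17,35): 18 bp
  [35,43): 8 bp
  [43,51): 8 bp
  [51,56): 5 bp
  [56,72): 16 bp
  [72,75): 3 bp
  [75,87): 12 bp
  [87,100): 13 bp
  [100,105): 5 bp
  [105,111): 6 bp
  [111,114): 3 bp
  [114,132): 18 bp
  [132,139): 7 bp
  [139,145): 6 bp

[3,3,5,5,6,6,6,7,8,8,11,12,13,16,18,18]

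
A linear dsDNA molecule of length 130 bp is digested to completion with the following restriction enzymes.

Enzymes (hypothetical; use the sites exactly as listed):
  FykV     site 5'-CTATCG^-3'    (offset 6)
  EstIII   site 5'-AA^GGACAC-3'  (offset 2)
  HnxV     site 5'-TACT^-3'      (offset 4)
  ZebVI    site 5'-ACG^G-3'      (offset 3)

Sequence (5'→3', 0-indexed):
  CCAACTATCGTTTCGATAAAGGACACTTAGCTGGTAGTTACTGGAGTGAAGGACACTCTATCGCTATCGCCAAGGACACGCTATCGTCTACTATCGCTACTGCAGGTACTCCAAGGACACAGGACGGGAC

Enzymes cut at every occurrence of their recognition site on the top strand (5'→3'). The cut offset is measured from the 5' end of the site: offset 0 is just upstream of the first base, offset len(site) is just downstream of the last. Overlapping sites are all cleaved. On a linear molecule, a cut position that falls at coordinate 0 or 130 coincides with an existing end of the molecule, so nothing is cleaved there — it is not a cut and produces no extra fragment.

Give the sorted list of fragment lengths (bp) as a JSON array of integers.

Per-enzyme occurrences:
  FykV (CTATCG, off=6): starts [4, 57, 63, 80, 90] → cuts [10, 63, 69, 86, 96]
  EstIII (AAGGACAC, off=2): starts [18, 48, 71, 112] → cuts [20, 50, 73, 114]
  HnxV (TACT, off=4): starts [38, 88, 97, 106] → cuts [42, 92, 101, 110]
  ZebVI (ACGG, off=3): starts [123] → cuts [126]

Pooled cuts: [10, 20, 42, 50, 63, 69, 73, 86, 92, 96, 101, 110, 114, 126]

Fragment lengths:
  [0,10): 10 bp
  [10,20): 10 bp
  [20,42): 22 bp
  [42,50): 8 bp
  [50,63): 13 bp
  [63,69): 6 bp
  [69,73): 4 bp
  [73,86): 13 bp
  [86,92): 6 bp
  [92,96): 4 bp
  [96,101): 5 bp
  [101,110): 9 bp
  [110,114): 4 bp
  [114,126): 12 bp
  [126,130): 4 bp

[4,4,4,4,5,6,6,8,9,10,10,12,13,13,22]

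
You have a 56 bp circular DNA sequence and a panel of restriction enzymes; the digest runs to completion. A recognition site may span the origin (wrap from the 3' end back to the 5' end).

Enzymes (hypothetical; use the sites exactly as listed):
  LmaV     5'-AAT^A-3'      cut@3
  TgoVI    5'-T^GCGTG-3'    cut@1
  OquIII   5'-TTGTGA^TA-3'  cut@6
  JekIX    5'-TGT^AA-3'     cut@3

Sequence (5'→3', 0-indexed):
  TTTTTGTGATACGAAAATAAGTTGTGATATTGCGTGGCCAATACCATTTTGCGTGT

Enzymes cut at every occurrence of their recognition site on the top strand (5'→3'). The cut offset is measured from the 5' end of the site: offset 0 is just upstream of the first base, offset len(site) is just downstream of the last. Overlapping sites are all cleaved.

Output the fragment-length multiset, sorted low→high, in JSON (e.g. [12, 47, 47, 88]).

[4,8,9,9,11,15]

Per-enzyme occurrences:
  LmaV (AATA, off=3): starts [15, 39] → cuts [18, 42]
  TgoVI (TGCGTG, off=1): starts [30, 49] → cuts [31, 50]
  OquIII (TTGTGATA, off=6): starts [3, 21] → cuts [9, 27]
  JekIX (TGTAA, off=3): no sites

Pooled cuts: [9, 18, 27, 31, 42, 50]

Fragment lengths:
  9→18: 9 bp
  18→27: 9 bp
  27→31: 4 bp
  31→42: 11 bp
  42→50: 8 bp
  50→9 (wrap): 56-50+9 = 15 bp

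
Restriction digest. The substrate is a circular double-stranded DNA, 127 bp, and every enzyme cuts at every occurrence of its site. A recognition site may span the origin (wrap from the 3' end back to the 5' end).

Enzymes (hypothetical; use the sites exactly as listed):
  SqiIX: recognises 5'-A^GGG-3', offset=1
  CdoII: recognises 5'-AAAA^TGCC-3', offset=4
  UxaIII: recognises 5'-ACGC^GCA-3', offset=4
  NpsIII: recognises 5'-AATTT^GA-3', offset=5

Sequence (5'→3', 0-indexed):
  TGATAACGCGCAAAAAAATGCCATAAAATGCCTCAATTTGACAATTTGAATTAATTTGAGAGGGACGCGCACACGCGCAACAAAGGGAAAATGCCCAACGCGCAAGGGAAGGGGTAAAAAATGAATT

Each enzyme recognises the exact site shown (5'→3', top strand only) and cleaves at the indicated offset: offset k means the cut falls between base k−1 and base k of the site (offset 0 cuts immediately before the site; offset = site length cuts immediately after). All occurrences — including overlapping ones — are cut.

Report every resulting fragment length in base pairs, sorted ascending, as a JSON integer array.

Scan for sites:
  SqiIX AGGG/1: at [60, 83, 104, 109] ⇒ [61, 84, 105, 110]
  CdoII AAAATGCC/4: at [14, 24, 87] ⇒ [18, 28, 91]
  UxaIII ACGCGCA/4: at [5, 64, 72, 97] ⇒ [9, 68, 76, 101]
  NpsIII AATTTGA/5: at [34, 42, 52, 123] ⇒ [1, 39, 47, 57]

Pooled cuts: [1, 9, 18, 28, 39, 47, 57, 61, 68, 76, 84, 91, 101, 105, 110]

Fragment lengths:
  1→9: 8 bp
  9→18: 9 bp
  18→28: 10 bp
  28→39: 11 bp
  39→47: 8 bp
  47→57: 10 bp
  57→61: 4 bp
  61→68: 7 bp
  68→76: 8 bp
  76→84: 8 bp
  84→91: 7 bp
  91→101: 10 bp
  101→105: 4 bp
  105→110: 5 bp
  110→1 (wrap): 127-110+1 = 18 bp

[4,4,5,7,7,8,8,8,8,9,10,10,10,11,18]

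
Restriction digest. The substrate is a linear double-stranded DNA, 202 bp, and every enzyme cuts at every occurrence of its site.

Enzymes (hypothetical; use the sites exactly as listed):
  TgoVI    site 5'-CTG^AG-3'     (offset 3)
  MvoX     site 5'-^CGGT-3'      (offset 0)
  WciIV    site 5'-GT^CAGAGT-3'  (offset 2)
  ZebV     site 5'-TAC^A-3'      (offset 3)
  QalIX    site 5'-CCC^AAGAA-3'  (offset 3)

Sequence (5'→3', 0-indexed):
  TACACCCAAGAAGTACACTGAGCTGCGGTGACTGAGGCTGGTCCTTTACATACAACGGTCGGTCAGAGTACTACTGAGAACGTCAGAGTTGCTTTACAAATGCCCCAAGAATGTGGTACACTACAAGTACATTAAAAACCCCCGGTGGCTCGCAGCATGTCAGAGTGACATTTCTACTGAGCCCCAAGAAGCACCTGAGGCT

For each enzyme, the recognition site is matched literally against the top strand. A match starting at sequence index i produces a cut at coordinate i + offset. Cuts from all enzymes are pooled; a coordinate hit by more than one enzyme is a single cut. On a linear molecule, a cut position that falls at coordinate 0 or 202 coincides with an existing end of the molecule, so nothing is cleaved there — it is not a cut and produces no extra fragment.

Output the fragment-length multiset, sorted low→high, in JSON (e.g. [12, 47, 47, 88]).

Per-enzyme occurrences:
  TgoVI CTGAG/3: at [17, 31, 73, 176, 194] ⇒ [20, 34, 76, 179, 197]
  MvoX CGGT/0: at [25, 55, 59, 142] ⇒ [25, 55, 59, 142]
  WciIV GTCAGAGT/2: at [61, 81, 158] ⇒ [63, 83, 160]
  ZebV TACA/3: at [0, 13, 46, 50, 94, 116, 121, 127] ⇒ [3, 16, 49, 53, 97, 119, 124, 130]
  QalIX CCCAAGAA/3: at [4, 103, 182] ⇒ [7, 106, 185]

Pooled cuts: [3, 7, 16, 20, 25, 34, 49, 53, 55, 59, 63, 76, 83, 97, 106, 119, 124, 130, 142, 160, 179, 185, 197]

Fragment lengths:
  [0,3): 3 bp
  [3,7): 4 bp
  [7,16): 9 bp
  [16,20): 4 bp
  [20,25): 5 bp
  [25,34): 9 bp
  [34,49): 15 bp
  [49,53): 4 bp
  [53,55): 2 bp
  [55,59): 4 bp
  [59,63): 4 bp
  [63,76): 13 bp
  [76,83): 7 bp
  [83,97): 14 bp
  [97,106): 9 bp
  [106,119): 13 bp
  [119,124): 5 bp
  [124,130): 6 bp
  [130,142): 12 bp
  [142,160): 18 bp
  [160,179): 19 bp
  [179,185): 6 bp
  [185,197): 12 bp
  [197,202): 5 bp

[2,3,4,4,4,4,4,5,5,5,6,6,7,9,9,9,12,12,13,13,14,15,18,19]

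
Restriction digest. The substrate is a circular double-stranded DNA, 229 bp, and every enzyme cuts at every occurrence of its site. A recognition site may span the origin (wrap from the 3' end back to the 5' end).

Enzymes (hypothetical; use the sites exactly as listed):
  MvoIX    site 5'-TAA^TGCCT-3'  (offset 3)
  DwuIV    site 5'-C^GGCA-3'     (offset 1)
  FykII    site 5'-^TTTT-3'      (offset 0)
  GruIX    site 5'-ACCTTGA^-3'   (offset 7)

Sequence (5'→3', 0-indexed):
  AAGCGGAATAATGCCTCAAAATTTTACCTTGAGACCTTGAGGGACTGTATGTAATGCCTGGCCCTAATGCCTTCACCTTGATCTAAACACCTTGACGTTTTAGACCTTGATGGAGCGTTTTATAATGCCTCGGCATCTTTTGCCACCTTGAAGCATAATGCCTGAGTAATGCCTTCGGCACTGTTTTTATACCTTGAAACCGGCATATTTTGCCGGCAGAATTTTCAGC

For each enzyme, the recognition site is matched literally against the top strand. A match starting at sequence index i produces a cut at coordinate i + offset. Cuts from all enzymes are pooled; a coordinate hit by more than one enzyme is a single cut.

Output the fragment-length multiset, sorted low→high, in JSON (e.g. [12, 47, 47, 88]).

Scan for sites:
  MvoIX (TAATGCCT, off=3): starts [8, 51, 64, 122, 155, 166] → cuts [11, 54, 67, 125, 158, 169]
  DwuIV (CGGCA, off=1): starts [130, 175, 200, 213] → cuts [131, 176, 201, 214]
  FykII (TTTT, off=0): starts [21, 97, 117, 137, 183, 184, 207, 221] → cuts [21, 97, 117, 137, 183, 184, 207, 221]
  GruIX (ACCTTGA, off=7): starts [25, 33, 74, 88, 103, 144, 190] → cuts [32, 40, 81, 95, 110, 151, 197]

All cut coordinates (distinct, sorted): [11, 21, 32, 40, 54, 67, 81, 95, 97, 110, 117, 125, 131, 137, 151, 158, 169, 176, 183, 184, 197, 201, 207, 214, 221]

Fragment lengths:
  11→21: 10 bp
  21→32: 11 bp
  32→40: 8 bp
  40→54: 14 bp
  54→67: 13 bp
  67→81: 14 bp
  81→95: 14 bp
  95→97: 2 bp
  97→110: 13 bp
  110→117: 7 bp
  117→125: 8 bp
  125→131: 6 bp
  131→137: 6 bp
  137→151: 14 bp
  151→158: 7 bp
  158→169: 11 bp
  169→176: 7 bp
  176→183: 7 bp
  183→184: 1 bp
  184→197: 13 bp
  197→201: 4 bp
  201→207: 6 bp
  207→214: 7 bp
  214→221: 7 bp
  221→11 (wrap): 229-221+11 = 19 bp

[1,2,4,6,6,6,7,7,7,7,7,7,8,8,10,11,11,13,13,13,14,14,14,14,19]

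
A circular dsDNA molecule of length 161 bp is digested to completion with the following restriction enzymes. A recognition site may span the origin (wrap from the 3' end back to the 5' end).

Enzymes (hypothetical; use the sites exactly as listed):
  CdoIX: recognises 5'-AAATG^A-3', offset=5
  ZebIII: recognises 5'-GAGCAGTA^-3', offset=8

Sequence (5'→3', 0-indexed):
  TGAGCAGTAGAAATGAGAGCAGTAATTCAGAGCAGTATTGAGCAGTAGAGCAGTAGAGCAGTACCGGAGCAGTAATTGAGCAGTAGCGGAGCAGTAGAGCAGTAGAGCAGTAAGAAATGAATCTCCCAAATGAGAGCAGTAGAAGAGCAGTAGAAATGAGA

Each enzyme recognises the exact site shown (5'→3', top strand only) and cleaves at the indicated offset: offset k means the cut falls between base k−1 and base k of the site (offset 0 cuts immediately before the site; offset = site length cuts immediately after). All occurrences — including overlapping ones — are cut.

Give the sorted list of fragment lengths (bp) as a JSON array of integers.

Site scan:
  CdoIX (AAATGA, off=5): starts [10, 114, 127, 153] → cuts [15, 119, 132, 158]
  ZebIII (GAGCAGTA, off=8): starts [1, 16, 29, 39, 47, 55, 66, 77, 88, 96, 104, 133, 144] → cuts [9, 24, 37, 47, 55, 63, 74, 85, 96, 104, 112, 141, 152]

All cut coordinates (distinct, sorted): [9, 15, 24, 37, 47, 55, 63, 74, 85, 96, 104, 112, 119, 132, 141, 152, 158]

Fragment lengths:
  9→15: 6 bp
  15→24: 9 bp
  24→37: 13 bp
  37→47: 10 bp
  47→55: 8 bp
  55→63: 8 bp
  63→74: 11 bp
  74→85: 11 bp
  85→96: 11 bp
  96→104: 8 bp
  104→112: 8 bp
  112→119: 7 bp
  119→132: 13 bp
  132→141: 9 bp
  141→152: 11 bp
  152→158: 6 bp
  158→9 (wrap): 161-158+9 = 12 bp

[6,6,7,8,8,8,8,9,9,10,11,11,11,11,12,13,13]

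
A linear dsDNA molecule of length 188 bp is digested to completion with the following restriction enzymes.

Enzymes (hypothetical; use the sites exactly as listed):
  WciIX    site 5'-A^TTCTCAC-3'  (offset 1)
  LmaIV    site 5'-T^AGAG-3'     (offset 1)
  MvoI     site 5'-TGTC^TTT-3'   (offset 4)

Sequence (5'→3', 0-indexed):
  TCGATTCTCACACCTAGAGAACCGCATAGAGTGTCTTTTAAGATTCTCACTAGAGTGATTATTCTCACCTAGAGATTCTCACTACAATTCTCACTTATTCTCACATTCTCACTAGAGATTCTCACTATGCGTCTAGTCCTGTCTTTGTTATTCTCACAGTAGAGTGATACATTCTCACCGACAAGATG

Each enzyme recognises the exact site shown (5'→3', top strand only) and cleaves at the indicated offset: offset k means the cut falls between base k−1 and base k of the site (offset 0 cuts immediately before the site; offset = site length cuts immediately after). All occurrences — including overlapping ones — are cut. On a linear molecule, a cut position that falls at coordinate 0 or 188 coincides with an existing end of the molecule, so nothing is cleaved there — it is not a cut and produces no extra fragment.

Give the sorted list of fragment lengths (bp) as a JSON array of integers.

Scan for sites:
  WciIX ATTCTCAC/1: at [3, 42, 60, 74, 86, 96, 104, 117, 149, 170] ⇒ [4, 43, 61, 75, 87, 97, 105, 118, 150, 171]
  LmaIV TAGAG/1: at [14, 26, 50, 69, 112, 159] ⇒ [15, 27, 51, 70, 113, 160]
  MvoI TGTCTTT/4: at [31, 139] ⇒ [35, 143]

All cut coordinates (distinct, sorted): [4, 15, 27, 35, 43, 51, 61, 70, 75, 87, 97, 105, 113, 118, 143, 150, 160, 171]

Fragments:
  [0,4): 4 bp
  [4,15): 11 bp
  [15,27): 12 bp
  [27,35): 8 bp
  [35,43): 8 bp
  [43,51): 8 bp
  [51,61): 10 bp
  [61,70): 9 bp
  [70,75): 5 bp
  [75,87): 12 bp
  [87,97): 10 bp
  [97,105): 8 bp
  [105,113): 8 bp
  [113,118): 5 bp
  [118,143): 25 bp
  [143,150): 7 bp
  [150,160): 10 bp
  [160,171): 11 bp
  [171,188): 17 bp

[4,5,5,7,8,8,8,8,8,9,10,10,10,11,11,12,12,17,25]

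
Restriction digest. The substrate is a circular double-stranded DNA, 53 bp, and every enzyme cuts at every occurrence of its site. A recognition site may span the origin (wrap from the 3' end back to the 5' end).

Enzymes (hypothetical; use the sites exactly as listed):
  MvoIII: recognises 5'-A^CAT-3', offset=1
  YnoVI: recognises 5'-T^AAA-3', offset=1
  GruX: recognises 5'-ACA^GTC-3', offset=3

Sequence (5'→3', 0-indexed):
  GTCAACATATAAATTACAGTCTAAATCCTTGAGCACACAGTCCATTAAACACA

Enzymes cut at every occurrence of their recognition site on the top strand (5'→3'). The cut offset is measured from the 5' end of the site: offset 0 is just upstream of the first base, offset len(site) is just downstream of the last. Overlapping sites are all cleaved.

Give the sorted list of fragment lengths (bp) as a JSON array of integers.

Per-enzyme occurrences:
  MvoIII (ACAT, off=1): starts [4] → cuts [5]
  YnoVI (TAAA, off=1): starts [9, 21, 45] → cuts [10, 22, 46]
  GruX (ACAGTC, off=3): starts [15, 36, 50] → cuts [0, 18, 39]

All cut coordinates (distinct, sorted): [0, 5, 10, 18, 22, 39, 46]

Fragments:
  0→5: 5 bp
  5→10: 5 bp
  10→18: 8 bp
  18→22: 4 bp
  22→39: 17 bp
  39→46: 7 bp
  46→0 (wrap): 53-46+0 = 7 bp

[4,5,5,7,7,8,17]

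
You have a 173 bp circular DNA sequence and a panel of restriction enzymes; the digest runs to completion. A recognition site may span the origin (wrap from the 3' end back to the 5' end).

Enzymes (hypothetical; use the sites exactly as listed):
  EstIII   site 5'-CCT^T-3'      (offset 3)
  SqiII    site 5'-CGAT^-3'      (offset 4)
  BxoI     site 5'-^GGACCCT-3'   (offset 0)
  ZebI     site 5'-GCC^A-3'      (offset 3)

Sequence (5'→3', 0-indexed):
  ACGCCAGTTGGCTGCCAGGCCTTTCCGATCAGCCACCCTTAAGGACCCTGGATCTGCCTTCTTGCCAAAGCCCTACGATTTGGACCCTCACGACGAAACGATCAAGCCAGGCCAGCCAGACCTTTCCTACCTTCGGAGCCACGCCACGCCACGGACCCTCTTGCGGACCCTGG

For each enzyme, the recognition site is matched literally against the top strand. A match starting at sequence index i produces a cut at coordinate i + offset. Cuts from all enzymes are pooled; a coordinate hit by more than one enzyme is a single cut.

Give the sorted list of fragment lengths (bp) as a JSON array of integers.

Site scan:
  EstIII CCTT/3: at [19, 36, 56, 120, 129] ⇒ [22, 39, 59, 123, 132]
  SqiII CGAT/4: at [25, 75, 98] ⇒ [29, 79, 102]
  BxoI GGACCCT/0: at [42, 81, 152, 164] ⇒ [42, 81, 152, 164]
  ZebI GCCA/3: at [2, 13, 31, 63, 105, 110, 114, 137, 142, 147] ⇒ [5, 16, 34, 66, 108, 113, 117, 140, 145, 150]

Pooled cuts: [5, 16, 22, 29, 34, 39, 42, 59, 66, 79, 81, 102, 108, 113, 117, 123, 132, 140, 145, 150, 152, 164]

Fragment lengths:
  5→16: 11 bp
  16→22: 6 bp
  22→29: 7 bp
  29→34: 5 bp
  34→39: 5 bp
  39→42: 3 bp
  42→59: 17 bp
  59→66: 7 bp
  66→79: 13 bp
  79→81: 2 bp
  81→102: 21 bp
  102→108: 6 bp
  108→113: 5 bp
  113→117: 4 bp
  117→123: 6 bp
  123→132: 9 bp
  132→140: 8 bp
  140→145: 5 bp
  145→150: 5 bp
  150→152: 2 bp
  152→164: 12 bp
  164→5 (wrap): 173-164+5 = 14 bp

[2,2,3,4,5,5,5,5,5,6,6,6,7,7,8,9,11,12,13,14,17,21]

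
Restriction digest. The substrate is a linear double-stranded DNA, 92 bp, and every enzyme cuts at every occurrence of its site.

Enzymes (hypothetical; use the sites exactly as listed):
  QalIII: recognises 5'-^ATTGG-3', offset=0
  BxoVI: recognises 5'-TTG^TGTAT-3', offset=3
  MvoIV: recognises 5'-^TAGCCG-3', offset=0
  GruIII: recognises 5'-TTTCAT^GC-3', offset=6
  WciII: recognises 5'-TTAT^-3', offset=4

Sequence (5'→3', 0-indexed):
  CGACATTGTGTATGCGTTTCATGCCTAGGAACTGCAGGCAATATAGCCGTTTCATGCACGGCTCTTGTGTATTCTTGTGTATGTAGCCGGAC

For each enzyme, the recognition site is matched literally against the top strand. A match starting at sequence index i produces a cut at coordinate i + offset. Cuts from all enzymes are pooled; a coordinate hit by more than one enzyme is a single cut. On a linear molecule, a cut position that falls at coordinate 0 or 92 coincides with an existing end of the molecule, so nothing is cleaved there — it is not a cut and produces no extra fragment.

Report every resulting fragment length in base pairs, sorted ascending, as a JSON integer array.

Scan for sites:
  QalIII (ATTGG, off=0): no sites
  BxoVI (TTGTGTAT, off=3): starts [5, 64, 74] → cuts [8, 67, 77]
  MvoIV (TAGCCG, off=0): starts [43, 83] → cuts [43, 83]
  GruIII (TTTCATGC, off=6): starts [16, 49] → cuts [22, 55]
  WciII (TTAT, off=4): no sites

Pooled cuts: [8, 22, 43, 55, 67, 77, 83]

Fragments:
  [0,8): 8 bp
  [8,22): 14 bp
  [22,43): 21 bp
  [43,55): 12 bp
  [55,67): 12 bp
  [67,77): 10 bp
  [77,83): 6 bp
  [83,92): 9 bp

[6,8,9,10,12,12,14,21]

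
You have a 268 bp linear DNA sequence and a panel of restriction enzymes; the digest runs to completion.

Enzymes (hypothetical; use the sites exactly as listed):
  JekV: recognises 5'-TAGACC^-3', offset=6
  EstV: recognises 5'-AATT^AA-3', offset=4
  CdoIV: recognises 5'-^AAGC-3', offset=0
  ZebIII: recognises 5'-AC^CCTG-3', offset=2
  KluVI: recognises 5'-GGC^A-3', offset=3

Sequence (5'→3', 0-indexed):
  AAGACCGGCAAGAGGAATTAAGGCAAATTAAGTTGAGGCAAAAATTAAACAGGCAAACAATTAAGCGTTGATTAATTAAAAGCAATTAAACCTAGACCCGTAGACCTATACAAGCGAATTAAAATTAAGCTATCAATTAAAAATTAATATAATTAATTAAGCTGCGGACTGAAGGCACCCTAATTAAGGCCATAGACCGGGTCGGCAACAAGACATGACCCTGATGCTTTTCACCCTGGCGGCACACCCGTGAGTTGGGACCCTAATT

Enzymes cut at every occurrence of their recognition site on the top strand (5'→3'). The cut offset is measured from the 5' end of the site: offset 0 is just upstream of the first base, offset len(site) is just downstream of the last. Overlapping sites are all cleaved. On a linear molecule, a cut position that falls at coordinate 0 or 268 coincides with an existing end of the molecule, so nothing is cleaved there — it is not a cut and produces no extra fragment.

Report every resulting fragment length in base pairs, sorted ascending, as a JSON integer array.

[2,4,5,5,5,6,7,7,8,8,8,8,8,9,9,9,9,9,10,10,11,12,13,13,15,15,18,25]

Site scan:
  JekV (TAGACC, off=6): starts [92, 100, 192] → cuts [98, 106, 198]
  EstV (AATTAA, off=4): starts [15, 25, 42, 58, 73, 83, 116, 122, 134, 141, 150, 154, 181] → cuts [19, 29, 46, 62, 77, 87, 120, 126, 138, 145, 154, 158, 185]
  CdoIV (AAGC, off=0): starts [62, 79, 111, 126, 158] → cuts [62, 79, 111, 126, 158]
  ZebIII (ACCCTG, off=2): starts [217, 232] → cuts [219, 234]
  KluVI (GGCA, off=3): starts [6, 21, 36, 51, 173, 203, 240] → cuts [9, 24, 39, 54, 176, 206, 243]

All cut coordinates (distinct, sorted): [9, 19, 24, 29, 39, 46, 54, 62, 77, 79, 87, 98, 106, 111, 120, 126, 138, 145, 154, 158, 176, 185, 198, 206, 219, 234, 243]

Fragments:
  [0,9): 9 bp
  [9,19): 10 bp
  [19,24): 5 bp
  [24,29): 5 bp
  [29,39): 10 bp
  [39,46): 7 bp
  [46,54): 8 bp
  [54,62): 8 bp
  [62,77): 15 bp
  [77,79): 2 bp
  [79,87): 8 bp
  [87,98): 11 bp
  [98,106): 8 bp
  [106,111): 5 bp
  [111,120): 9 bp
  [120,126): 6 bp
  [126,138): 12 bp
  [138,145): 7 bp
  [145,154): 9 bp
  [154,158): 4 bp
  [158,176): 18 bp
  [176,185): 9 bp
  [185,198): 13 bp
  [198,206): 8 bp
  [206,219): 13 bp
  [219,234): 15 bp
  [234,243): 9 bp
  [243,268): 25 bp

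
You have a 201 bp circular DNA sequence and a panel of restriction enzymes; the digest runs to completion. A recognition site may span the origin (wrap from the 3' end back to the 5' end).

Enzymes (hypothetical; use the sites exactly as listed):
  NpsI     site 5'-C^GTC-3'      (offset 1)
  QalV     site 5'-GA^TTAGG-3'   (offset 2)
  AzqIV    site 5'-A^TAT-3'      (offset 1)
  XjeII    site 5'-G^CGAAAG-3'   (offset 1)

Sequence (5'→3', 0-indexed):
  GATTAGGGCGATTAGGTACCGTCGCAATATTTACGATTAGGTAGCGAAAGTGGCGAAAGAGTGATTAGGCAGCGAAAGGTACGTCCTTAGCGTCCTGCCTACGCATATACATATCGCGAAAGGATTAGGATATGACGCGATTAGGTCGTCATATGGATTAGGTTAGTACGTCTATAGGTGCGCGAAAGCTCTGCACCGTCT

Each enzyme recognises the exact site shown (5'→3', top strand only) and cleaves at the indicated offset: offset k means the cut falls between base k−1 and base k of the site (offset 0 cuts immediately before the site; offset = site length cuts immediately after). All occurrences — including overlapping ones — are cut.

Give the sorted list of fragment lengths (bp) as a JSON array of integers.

Scan for sites:
  NpsI CGTC/1: at [19, 81, 90, 146, 168, 196] ⇒ [20, 82, 91, 147, 169, 197]
  QalV GATTAGG/2: at [0, 9, 34, 62, 122, 138, 155] ⇒ [2, 11, 36, 64, 124, 140, 157]
  AzqIV ATAT/1: at [26, 104, 110, 129, 150] ⇒ [27, 105, 111, 130, 151]
  XjeII GCGAAAG/1: at [43, 52, 71, 115, 181] ⇒ [44, 53, 72, 116, 182]

Pooled cuts: [2, 11, 20, 27, 36, 44, 53, 64, 72, 82, 91, 105, 111, 116, 124, 130, 140, 147, 151, 157, 169, 182, 197]

Fragment lengths:
  2→11: 9 bp
  11→20: 9 bp
  20→27: 7 bp
  27→36: 9 bp
  36→44: 8 bp
  44→53: 9 bp
  53→64: 11 bp
  64→72: 8 bp
  72→82: 10 bp
  82→91: 9 bp
  91→105: 14 bp
  105→111: 6 bp
  111→116: 5 bp
  116→124: 8 bp
  124→130: 6 bp
  130→140: 10 bp
  140→147: 7 bp
  147→151: 4 bp
  151→157: 6 bp
  157→169: 12 bp
  169→182: 13 bp
  182→197: 15 bp
  197→2 (wrap): 201-197+2 = 6 bp

[4,5,6,6,6,6,7,7,8,8,8,9,9,9,9,9,10,10,11,12,13,14,15]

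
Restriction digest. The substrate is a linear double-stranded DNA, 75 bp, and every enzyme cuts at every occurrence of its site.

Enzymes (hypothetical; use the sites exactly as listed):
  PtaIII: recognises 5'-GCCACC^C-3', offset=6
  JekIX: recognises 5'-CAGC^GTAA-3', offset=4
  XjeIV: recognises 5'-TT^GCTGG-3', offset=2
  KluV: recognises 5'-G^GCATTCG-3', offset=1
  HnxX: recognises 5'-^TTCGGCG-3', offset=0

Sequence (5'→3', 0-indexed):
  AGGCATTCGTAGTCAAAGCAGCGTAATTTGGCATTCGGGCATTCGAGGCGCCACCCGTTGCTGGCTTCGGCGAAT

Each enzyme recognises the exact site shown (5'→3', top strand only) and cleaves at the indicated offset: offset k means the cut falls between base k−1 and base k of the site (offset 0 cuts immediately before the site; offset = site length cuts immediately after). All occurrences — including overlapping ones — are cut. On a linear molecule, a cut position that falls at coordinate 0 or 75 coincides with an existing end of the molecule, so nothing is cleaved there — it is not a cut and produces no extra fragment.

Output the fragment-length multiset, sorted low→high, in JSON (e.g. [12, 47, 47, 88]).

Site scan:
  PtaIII (GCCACCC, off=6): starts [49] → cuts [55]
  JekIX (CAGCGTAA, off=4): starts [18] → cuts [22]
  XjeIV (TTGCTGG, off=2): starts [57] → cuts [59]
  KluV (GGCATTCG, off=1): starts [1, 29, 37] → cuts [2, 30, 38]
  HnxX (TTCGGCG, off=0): starts [65] → cuts [65]

All cut coordinates (distinct, sorted): [2, 22, 30, 38, 55, 59, 65]

Fragment lengths:
  [0,2): 2 bp
  [2,22): 20 bp
  [22,30): 8 bp
  [30,38): 8 bp
  [38,55): 17 bp
  [55,59): 4 bp
  [59,65): 6 bp
  [65,75): 10 bp

[2,4,6,8,8,10,17,20]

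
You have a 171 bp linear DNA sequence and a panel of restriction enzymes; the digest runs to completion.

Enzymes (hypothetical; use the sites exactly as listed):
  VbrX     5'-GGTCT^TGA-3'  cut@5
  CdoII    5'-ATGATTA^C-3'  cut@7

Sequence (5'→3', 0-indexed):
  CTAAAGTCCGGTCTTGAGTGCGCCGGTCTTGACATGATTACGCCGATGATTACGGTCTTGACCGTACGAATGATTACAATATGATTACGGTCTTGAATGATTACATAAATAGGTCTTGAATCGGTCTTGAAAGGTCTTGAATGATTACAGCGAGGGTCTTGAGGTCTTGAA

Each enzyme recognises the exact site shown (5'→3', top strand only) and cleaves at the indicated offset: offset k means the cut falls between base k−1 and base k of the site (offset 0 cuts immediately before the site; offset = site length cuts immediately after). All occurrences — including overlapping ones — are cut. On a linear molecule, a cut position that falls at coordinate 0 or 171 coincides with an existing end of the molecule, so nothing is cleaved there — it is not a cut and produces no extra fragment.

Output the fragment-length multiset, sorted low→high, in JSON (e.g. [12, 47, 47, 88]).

[4,6,6,8,10,10,10,11,11,11,12,12,13,14,15,18]

Per-enzyme occurrences:
  VbrX (GGTCTTGA, off=5): starts [9, 24, 53, 88, 111, 122, 132, 154, 162] → cuts [14, 29, 58, 93, 116, 127, 137, 159, 167]
  CdoII (ATGATTAC, off=7): starts [33, 45, 69, 80, 96, 140] → cuts [40, 52, 76, 87, 103, 147]

Pooled cuts: [14, 29, 40, 52, 58, 76, 87, 93, 103, 116, 127, 137, 147, 159, 167]

Fragments:
  [0,14): 14 bp
  [14,29): 15 bp
  [29,40): 11 bp
  [40,52): 12 bp
  [52,58): 6 bp
  [58,76): 18 bp
  [76,87): 11 bp
  [87,93): 6 bp
  [93,103): 10 bp
  [103,116): 13 bp
  [116,127): 11 bp
  [127,137): 10 bp
  [137,147): 10 bp
  [147,159): 12 bp
  [159,167): 8 bp
  [167,171): 4 bp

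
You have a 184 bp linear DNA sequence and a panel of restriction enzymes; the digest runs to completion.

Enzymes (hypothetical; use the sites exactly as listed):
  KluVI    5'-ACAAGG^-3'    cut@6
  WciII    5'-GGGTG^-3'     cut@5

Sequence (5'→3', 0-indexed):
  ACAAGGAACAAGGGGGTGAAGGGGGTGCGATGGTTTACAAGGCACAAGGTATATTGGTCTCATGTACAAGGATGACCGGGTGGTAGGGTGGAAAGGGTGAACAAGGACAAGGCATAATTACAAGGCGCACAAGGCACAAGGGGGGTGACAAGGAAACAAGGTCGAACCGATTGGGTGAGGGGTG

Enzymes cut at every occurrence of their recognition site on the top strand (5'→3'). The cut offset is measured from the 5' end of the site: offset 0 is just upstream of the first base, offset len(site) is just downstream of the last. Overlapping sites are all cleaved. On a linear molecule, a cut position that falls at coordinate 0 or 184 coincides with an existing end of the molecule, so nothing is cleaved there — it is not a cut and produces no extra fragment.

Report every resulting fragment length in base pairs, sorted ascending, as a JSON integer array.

Site scan:
  KluVI ACAAGG/6: at [0, 7, 36, 43, 65, 100, 106, 119, 128, 135, 147, 155] ⇒ [6, 13, 42, 49, 71, 106, 112, 125, 134, 141, 153, 161]
  WciII GGGTG/5: at [13, 22, 77, 85, 94, 142, 172, 179] ⇒ [18, 27, 82, 90, 99, 147, 177] (position 184 is a terminus of the linear molecule — no cut)

Pooled cuts: [6, 13, 18, 27, 42, 49, 71, 82, 90, 99, 106, 112, 125, 134, 141, 147, 153, 161, 177]

Fragment lengths:
  [0,6): 6 bp
  [6,13): 7 bp
  [13,18): 5 bp
  [18,27): 9 bp
  [27,42): 15 bp
  [42,49): 7 bp
  [49,71): 22 bp
  [71,82): 11 bp
  [82,90): 8 bp
  [90,99): 9 bp
  [99,106): 7 bp
  [106,112): 6 bp
  [112,125): 13 bp
  [125,134): 9 bp
  [134,141): 7 bp
  [141,147): 6 bp
  [147,153): 6 bp
  [153,161): 8 bp
  [161,177): 16 bp
  [177,184): 7 bp

[5,6,6,6,6,7,7,7,7,7,8,8,9,9,9,11,13,15,16,22]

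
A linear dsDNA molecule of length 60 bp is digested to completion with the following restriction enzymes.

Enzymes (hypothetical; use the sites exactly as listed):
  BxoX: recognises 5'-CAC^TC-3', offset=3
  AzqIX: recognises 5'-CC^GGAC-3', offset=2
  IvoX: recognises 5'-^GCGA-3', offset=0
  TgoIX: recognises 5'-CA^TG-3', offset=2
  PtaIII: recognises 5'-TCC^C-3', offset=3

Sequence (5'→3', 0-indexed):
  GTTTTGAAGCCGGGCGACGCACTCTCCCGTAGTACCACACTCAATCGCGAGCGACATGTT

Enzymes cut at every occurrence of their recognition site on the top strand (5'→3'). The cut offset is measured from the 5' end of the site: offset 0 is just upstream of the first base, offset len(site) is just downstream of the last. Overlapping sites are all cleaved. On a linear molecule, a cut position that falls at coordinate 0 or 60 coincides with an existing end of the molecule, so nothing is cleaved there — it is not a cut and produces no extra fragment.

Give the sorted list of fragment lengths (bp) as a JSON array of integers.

[4,4,5,6,6,9,13,13]

Site scan:
  BxoX CACTC/3: at [19, 37] ⇒ [22, 40]
  AzqIX (CCGGAC, off=2): no sites
  IvoX GCGA/0: at [13, 46, 50] ⇒ [13, 46, 50]
  TgoIX CATG/2: at [54] ⇒ [56]
  PtaIII TCCC/3: at [24] ⇒ [27]

Pooled cuts: [13, 22, 27, 40, 46, 50, 56]

Fragments:
  [0,13): 13 bp
  [13,22): 9 bp
  [22,27): 5 bp
  [27,40): 13 bp
  [40,46): 6 bp
  [46,50): 4 bp
  [50,56): 6 bp
  [56,60): 4 bp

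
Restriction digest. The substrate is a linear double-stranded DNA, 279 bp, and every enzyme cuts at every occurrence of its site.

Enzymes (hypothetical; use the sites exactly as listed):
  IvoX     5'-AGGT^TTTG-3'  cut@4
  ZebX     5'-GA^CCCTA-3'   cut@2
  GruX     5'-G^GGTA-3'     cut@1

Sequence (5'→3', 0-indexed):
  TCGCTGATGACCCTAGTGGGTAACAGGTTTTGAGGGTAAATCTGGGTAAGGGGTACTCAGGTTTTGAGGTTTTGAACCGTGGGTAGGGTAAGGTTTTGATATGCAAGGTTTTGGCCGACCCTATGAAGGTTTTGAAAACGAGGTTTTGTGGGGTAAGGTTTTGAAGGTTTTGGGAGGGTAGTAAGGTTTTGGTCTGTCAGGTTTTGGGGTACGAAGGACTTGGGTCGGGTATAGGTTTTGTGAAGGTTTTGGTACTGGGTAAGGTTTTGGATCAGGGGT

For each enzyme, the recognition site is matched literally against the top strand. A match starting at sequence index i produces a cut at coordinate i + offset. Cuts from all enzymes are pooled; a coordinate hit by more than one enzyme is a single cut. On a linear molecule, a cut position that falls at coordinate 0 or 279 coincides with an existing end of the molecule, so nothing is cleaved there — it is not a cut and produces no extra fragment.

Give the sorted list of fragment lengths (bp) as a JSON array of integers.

Scan for sites:
  IvoX AGGTTTTG/4: at [24, 58, 66, 90, 105, 126, 140, 155, 164, 183, 198, 232, 243, 261] ⇒ [28, 62, 70, 94, 109, 130, 144, 159, 168, 187, 202, 236, 247, 265]
  ZebX GACCCTA/2: at [8, 116] ⇒ [10, 118]
  GruX GGGTA/1: at [17, 33, 43, 50, 80, 85, 150, 175, 206, 226, 256] ⇒ [18, 34, 44, 51, 81, 86, 151, 176, 207, 227, 257]

Pooled cuts: [10, 18, 28, 34, 44, 51, 62, 70, 81, 86, 94, 109, 118, 130, 144, 151, 159, 168, 176, 187, 202, 207, 227, 236, 247, 257, 265]

Fragment lengths:
  [0,10): 10 bp
  [10,18): 8 bp
  [18,28): 10 bp
  [28,34): 6 bp
  [34,44): 10 bp
  [44,51): 7 bp
  [51,62): 11 bp
  [62,70): 8 bp
  [70,81): 11 bp
  [81,86): 5 bp
  [86,94): 8 bp
  [94,109): 15 bp
  [109,118): 9 bp
  [118,130): 12 bp
  [130,144): 14 bp
  [144,151): 7 bp
  [151,159): 8 bp
  [159,168): 9 bp
  [168,176): 8 bp
  [176,187): 11 bp
  [187,202): 15 bp
  [202,207): 5 bp
  [207,227): 20 bp
  [227,236): 9 bp
  [236,247): 11 bp
  [247,257): 10 bp
  [257,265): 8 bp
  [265,279): 14 bp

[5,5,6,7,7,8,8,8,8,8,8,9,9,9,10,10,10,10,11,11,11,11,12,14,14,15,15,20]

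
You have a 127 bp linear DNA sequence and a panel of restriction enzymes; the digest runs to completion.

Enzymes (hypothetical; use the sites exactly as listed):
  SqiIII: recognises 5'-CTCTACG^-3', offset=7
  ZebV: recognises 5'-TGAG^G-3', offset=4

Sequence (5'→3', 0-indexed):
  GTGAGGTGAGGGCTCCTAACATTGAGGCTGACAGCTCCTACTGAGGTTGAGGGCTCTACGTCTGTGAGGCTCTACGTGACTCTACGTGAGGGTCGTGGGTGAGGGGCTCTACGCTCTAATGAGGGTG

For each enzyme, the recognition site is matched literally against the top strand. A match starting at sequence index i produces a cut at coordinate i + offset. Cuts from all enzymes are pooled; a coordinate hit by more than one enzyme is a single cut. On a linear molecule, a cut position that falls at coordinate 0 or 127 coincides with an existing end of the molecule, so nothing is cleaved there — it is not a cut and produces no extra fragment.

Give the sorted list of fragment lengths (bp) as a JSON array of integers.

Scan for sites:
  SqiIII CTCTACG/7: at [53, 69, 79, 106] ⇒ [60, 76, 86, 113]
  ZebV TGAGG/4: at [1, 6, 22, 41, 47, 64, 86, 99, 119] ⇒ [5, 10, 26, 45, 51, 68, 90, 103, 123]

All cut coordinates (distinct, sorted): [5, 10, 26, 45, 51, 60, 68, 76, 86, 90, 103, 113, 123]

Fragment lengths:
  [0,5): 5 bp
  [5,10): 5 bp
  [10,26): 16 bp
  [26,45): 19 bp
  [45,51): 6 bp
  [51,60): 9 bp
  [60,68): 8 bp
  [68,76): 8 bp
  [76,86): 10 bp
  [86,90): 4 bp
  [90,103): 13 bp
  [103,113): 10 bp
  [113,123): 10 bp
  [123,127): 4 bp

[4,4,5,5,6,8,8,9,10,10,10,13,16,19]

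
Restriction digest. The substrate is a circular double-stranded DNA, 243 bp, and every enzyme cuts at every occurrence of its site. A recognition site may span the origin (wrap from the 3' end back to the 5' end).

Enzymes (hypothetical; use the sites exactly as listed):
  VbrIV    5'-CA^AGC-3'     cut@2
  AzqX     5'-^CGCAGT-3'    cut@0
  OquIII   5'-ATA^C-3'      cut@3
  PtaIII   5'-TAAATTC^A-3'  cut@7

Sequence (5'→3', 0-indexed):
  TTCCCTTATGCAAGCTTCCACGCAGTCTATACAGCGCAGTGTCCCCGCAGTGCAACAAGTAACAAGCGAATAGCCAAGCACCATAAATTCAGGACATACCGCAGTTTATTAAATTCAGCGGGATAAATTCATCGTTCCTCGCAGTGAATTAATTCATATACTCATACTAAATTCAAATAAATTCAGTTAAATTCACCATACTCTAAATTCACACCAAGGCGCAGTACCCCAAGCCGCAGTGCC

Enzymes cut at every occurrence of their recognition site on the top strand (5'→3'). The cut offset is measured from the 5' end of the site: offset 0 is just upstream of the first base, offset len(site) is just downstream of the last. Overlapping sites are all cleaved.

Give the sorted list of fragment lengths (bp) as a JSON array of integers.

Per-enzyme occurrences:
  VbrIV (CAAGC, off=2): starts [10, 62, 74, 229] → cuts [12, 64, 76, 231]
  AzqX (CGCAGT, off=0): starts [20, 34, 45, 99, 139, 219, 234] → cuts [20, 34, 45, 99, 139, 219, 234]
  OquIII (ATAC, off=3): starts [28, 95, 157, 163, 197] → cuts [31, 98, 160, 166, 200]
  PtaIII (TAAATTCA, off=7): starts [83, 109, 123, 167, 177, 187, 203] → cuts [90, 116, 130, 174, 184, 194, 210]

All cut coordinates (distinct, sorted): [12, 20, 31, 34, 45, 64, 76, 90, 98, 99, 116, 130, 139, 160, 166, 174, 184, 194, 200, 210, 219, 231, 234]

Fragment lengths:
  12→20: 8 bp
  20→31: 11 bp
  31→34: 3 bp
  34→45: 11 bp
  45→64: 19 bp
  64→76: 12 bp
  76→90: 14 bp
  90→98: 8 bp
  98→99: 1 bp
  99→116: 17 bp
  116→130: 14 bp
  130→139: 9 bp
  139→160: 21 bp
  160→166: 6 bp
  166→174: 8 bp
  174→184: 10 bp
  184→194: 10 bp
  194→200: 6 bp
  200→210: 10 bp
  210→219: 9 bp
  219→231: 12 bp
  231→234: 3 bp
  234→12 (wrap): 243-234+12 = 21 bp

[1,3,3,6,6,8,8,8,9,9,10,10,10,11,11,12,12,14,14,17,19,21,21]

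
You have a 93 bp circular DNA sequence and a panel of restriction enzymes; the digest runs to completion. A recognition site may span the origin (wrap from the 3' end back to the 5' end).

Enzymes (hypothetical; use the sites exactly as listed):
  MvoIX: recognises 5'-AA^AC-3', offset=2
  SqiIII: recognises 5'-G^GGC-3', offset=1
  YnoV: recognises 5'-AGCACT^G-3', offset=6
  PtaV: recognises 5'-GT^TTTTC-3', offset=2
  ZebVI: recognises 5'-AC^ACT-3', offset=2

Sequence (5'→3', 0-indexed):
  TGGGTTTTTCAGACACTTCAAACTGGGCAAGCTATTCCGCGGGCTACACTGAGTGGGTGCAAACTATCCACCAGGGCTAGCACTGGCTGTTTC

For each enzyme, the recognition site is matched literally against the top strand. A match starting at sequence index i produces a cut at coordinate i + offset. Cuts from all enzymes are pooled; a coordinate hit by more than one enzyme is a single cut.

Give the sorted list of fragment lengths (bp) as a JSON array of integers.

Per-enzyme occurrences:
  MvoIX AAAC/2: at [19, 60] ⇒ [21, 62]
  SqiIII GGGC/1: at [24, 40, 73] ⇒ [25, 41, 74]
  YnoV AGCACTG/6: at [78] ⇒ [84]
  PtaV GTTTTTC/2: at [3] ⇒ [5]
  ZebVI ACACT/2: at [12, 45] ⇒ [14, 47]

Pooled cuts: [5, 14, 21, 25, 41, 47, 62, 74, 84]

Fragment lengths:
  5→14: 9 bp
  14→21: 7 bp
  21→25: 4 bp
  25→41: 16 bp
  41→47: 6 bp
  47→62: 15 bp
  62→74: 12 bp
  74→84: 10 bp
  84→5 (wrap): 93-84+5 = 14 bp

[4,6,7,9,10,12,14,15,16]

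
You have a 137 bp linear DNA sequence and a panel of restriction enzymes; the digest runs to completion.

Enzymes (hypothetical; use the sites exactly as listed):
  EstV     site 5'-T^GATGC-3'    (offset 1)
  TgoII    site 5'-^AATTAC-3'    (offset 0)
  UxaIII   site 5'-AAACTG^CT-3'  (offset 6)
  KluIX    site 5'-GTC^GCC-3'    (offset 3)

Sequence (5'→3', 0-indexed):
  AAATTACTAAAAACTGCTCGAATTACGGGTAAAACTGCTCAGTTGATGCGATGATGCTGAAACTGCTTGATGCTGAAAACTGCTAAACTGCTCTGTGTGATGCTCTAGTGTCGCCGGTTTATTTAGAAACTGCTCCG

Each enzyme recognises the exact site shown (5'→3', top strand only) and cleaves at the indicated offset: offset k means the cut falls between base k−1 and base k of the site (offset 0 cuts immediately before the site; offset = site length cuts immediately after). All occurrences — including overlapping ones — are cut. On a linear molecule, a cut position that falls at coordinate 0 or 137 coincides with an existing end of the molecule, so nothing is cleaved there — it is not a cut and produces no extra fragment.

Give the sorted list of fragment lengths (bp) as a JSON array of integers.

[1,3,4,5,7,8,8,8,13,14,14,15,17,20]

Scan for sites:
  EstV (TGATGC, off=1): starts [43, 51, 67, 97] → cuts [44, 52, 68, 98]
  TgoII (AATTAC, off=0): starts [1, 20] → cuts [1, 20]
  UxaIII (AAACTGCT, off=6): starts [10, 31, 59, 76, 84, 126] → cuts [16, 37, 65, 82, 90, 132]
  KluIX (GTCGCC, off=3): starts [109] → cuts [112]

Pooled cuts: [1, 16, 20, 37, 44, 52, 65, 68, 82, 90, 98, 112, 132]

Fragment lengths:
  [0,1): 1 bp
  [1,16): 15 bp
  [16,20): 4 bp
  [20,37): 17 bp
  [37,44): 7 bp
  [44,52): 8 bp
  [52,65): 13 bp
  [65,68): 3 bp
  [68,82): 14 bp
  [82,90): 8 bp
  [90,98): 8 bp
  [98,112): 14 bp
  [112,132): 20 bp
  [132,137): 5 bp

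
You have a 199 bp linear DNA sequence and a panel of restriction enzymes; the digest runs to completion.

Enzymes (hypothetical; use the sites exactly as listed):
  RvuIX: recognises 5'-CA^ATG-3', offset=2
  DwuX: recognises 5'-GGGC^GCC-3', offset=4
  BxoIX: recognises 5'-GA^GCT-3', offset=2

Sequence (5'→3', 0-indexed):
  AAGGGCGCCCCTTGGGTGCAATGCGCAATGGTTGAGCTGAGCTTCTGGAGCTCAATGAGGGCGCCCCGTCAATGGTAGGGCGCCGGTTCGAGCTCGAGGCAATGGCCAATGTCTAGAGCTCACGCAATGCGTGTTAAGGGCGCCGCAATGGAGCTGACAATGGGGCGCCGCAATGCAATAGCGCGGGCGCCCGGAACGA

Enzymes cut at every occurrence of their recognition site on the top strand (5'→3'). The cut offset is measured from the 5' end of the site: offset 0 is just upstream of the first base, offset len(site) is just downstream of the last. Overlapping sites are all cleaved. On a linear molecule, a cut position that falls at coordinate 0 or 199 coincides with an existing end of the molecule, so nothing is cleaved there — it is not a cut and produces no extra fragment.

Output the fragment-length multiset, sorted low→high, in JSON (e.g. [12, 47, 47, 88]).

[5,5,5,6,6,6,7,7,7,7,8,8,9,9,9,9,10,10,10,11,14,15,16]

Per-enzyme occurrences:
  RvuIX (CAATG, off=2): starts [18, 25, 52, 69, 99, 106, 124, 145, 157, 170] → cuts [20, 27, 54, 71, 101, 108, 126, 147, 159, 172]
  DwuX (GGGCGCC, off=4): starts [2, 58, 77, 137, 162, 184] → cuts [6, 62, 81, 141, 166, 188]
  BxoIX (GAGCT, off=2): starts [33, 38, 47, 89, 115, 150] → cuts [35, 40, 49, 91, 117, 152]

All cut coordinates (distinct, sorted): [6, 20, 27, 35, 40, 49, 54, 62, 71, 81, 91, 101, 108, 117, 126, 141, 147, 152, 159, 166, 172, 188]

Fragment lengths:
  [0,6): 6 bp
  [6,20): 14 bp
  [20,27): 7 bp
  [27,35): 8 bp
  [35,40): 5 bp
  [40,49): 9 bp
  [49,54): 5 bp
  [54,62): 8 bp
  [62,71): 9 bp
  [71,81): 10 bp
  [81,91): 10 bp
  [91,101): 10 bp
  [101,108): 7 bp
  [108,117): 9 bp
  [117,126): 9 bp
  [126,141): 15 bp
  [141,147): 6 bp
  [147,152): 5 bp
  [152,159): 7 bp
  [159,166): 7 bp
  [166,172): 6 bp
  [172,188): 16 bp
  [188,199): 11 bp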